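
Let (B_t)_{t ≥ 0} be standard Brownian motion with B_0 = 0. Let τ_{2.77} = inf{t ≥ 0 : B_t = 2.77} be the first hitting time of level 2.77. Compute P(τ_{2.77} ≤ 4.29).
P(τ_{2.77} ≤ 4.29) = 2(1 − Φ(2.77/√4.29)) = 2(1 − Φ(1.3374)) ≈ 0.1811

By the reflection principle for standard BM, P(τ_b ≤ t) = 2 · P(B_t ≥ b). Since B_t ~ N(0, t), P(B_t ≥ 2.77) = 1 − Φ(2.77/√t) = 1 − Φ(2.77/√4.29) = 1 − Φ(1.3374) ≈ 0.09055. Doubling: P(τ_{2.77} ≤ 4.29) ≈ 2 · 0.09055 = 0.18110 ≈ 0.1811.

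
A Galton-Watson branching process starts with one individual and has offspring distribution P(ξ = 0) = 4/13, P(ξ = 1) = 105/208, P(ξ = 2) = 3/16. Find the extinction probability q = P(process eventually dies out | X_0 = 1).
q = 1

Mean offspring μ = 0·4/13 + 1·105/208 + 2·3/16 = 183/208 ≤ 1. For μ ≤ 1 with offspring not concentrated at 1, the Galton-Watson process goes extinct almost surely, so q = 1.
(Algebraic check: The pgf is f(s) = 4/13 + 105/208·s + 3/16·s². The extinction probability q is the smallest fixed point of f in [0, 1]. Setting s = f(s):
  3/16·s² + (105/208 − 1)·s + 4/13 = 0
  3/16·s² − (4/13 + 3/16)·s + 4/13 = 0
which factors as (s − 1)·(3/16·s − 4/13) = 0, giving roots s = 1 and s = (4/13)/(3/16) = 64/39. Since 64/39 ≥ 1, the smallest root in [0, 1] is s = 1.)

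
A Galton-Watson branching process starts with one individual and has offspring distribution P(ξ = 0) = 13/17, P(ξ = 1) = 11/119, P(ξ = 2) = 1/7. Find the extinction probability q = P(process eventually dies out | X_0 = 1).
q = 1

Mean offspring μ = 0·13/17 + 1·11/119 + 2·1/7 = 45/119 ≤ 1. For μ ≤ 1 with offspring not concentrated at 1, the Galton-Watson process goes extinct almost surely, so q = 1.
(Algebraic check: The pgf is f(s) = 13/17 + 11/119·s + 1/7·s². The extinction probability q is the smallest fixed point of f in [0, 1]. Setting s = f(s):
  1/7·s² + (11/119 − 1)·s + 13/17 = 0
  1/7·s² − (13/17 + 1/7)·s + 13/17 = 0
which factors as (s − 1)·(1/7·s − 13/17) = 0, giving roots s = 1 and s = (13/17)/(1/7) = 91/17. Since 91/17 ≥ 1, the smallest root in [0, 1] is s = 1.)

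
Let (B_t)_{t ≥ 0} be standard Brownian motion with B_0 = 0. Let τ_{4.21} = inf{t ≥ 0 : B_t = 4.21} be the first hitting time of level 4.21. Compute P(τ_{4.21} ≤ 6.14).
P(τ_{4.21} ≤ 6.14) = 2(1 − Φ(4.21/√6.14)) = 2(1 − Φ(1.6990)) ≈ 0.0893

By the reflection principle for standard BM, P(τ_b ≤ t) = 2 · P(B_t ≥ b). Since B_t ~ N(0, t), P(B_t ≥ 4.21) = 1 − Φ(4.21/√t) = 1 − Φ(4.21/√6.14) = 1 − Φ(1.6990) ≈ 0.04466. Doubling: P(τ_{4.21} ≤ 6.14) ≈ 2 · 0.04466 = 0.08932 ≈ 0.0893.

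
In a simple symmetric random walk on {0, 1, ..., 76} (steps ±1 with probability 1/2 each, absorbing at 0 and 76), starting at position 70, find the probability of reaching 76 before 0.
P(hit 76 before 0) = 70/76 = 35/38

Let u_k = P(hit 76 before 0 | start at k). Then u_0 = 0, u_76 = 1, and u_k = u_{k-1}/2 + u_{k+1}/2 for 1 ≤ k ≤ 75. This harmonic recurrence is solved by u_k = k/76, giving u_70 = 70/76 = 35/38.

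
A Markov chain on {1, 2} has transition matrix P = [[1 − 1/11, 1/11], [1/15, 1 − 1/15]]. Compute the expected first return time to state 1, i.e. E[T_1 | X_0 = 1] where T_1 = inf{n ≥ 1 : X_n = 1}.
E[T_1 | X_0 = 1] = 1/π_1 = 26/11

For an irreducible recurrent Markov chain with stationary distribution π, E[T_i | X_0 = i] = 1/π_i (Kac's formula). Here π_1 = (1/15)/(1/11 + 1/15) = (1/15)/(26/165) = 11/26, so E[T_1 | X_0 = 1] = 1/π_1 = (1/11 + 1/15)/(1/15) = (26/165)/(1/15) = 26/11.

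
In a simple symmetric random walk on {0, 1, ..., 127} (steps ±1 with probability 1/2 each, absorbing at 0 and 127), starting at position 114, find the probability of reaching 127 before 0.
P(hit 127 before 0) = 114/127

Let u_k = P(hit 127 before 0 | start at k). Then u_0 = 0, u_127 = 1, and u_k = u_{k-1}/2 + u_{k+1}/2 for 1 ≤ k ≤ 126. This harmonic recurrence is solved by u_k = k/127, giving u_114 = 114/127.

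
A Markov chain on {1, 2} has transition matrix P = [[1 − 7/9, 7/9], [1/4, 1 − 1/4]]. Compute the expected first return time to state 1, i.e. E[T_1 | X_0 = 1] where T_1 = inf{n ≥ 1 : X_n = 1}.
E[T_1 | X_0 = 1] = 1/π_1 = 37/9

For an irreducible recurrent Markov chain with stationary distribution π, E[T_i | X_0 = i] = 1/π_i (Kac's formula). Here π_1 = (1/4)/(7/9 + 1/4) = (1/4)/(37/36) = 9/37, so E[T_1 | X_0 = 1] = 1/π_1 = (7/9 + 1/4)/(1/4) = (37/36)/(1/4) = 37/9.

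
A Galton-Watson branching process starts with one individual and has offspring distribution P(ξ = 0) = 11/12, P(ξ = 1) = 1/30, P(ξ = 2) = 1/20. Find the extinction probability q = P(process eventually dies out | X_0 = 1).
q = 1

Mean offspring μ = 0·11/12 + 1·1/30 + 2·1/20 = 2/15 ≤ 1. For μ ≤ 1 with offspring not concentrated at 1, the Galton-Watson process goes extinct almost surely, so q = 1.
(Algebraic check: The pgf is f(s) = 11/12 + 1/30·s + 1/20·s². The extinction probability q is the smallest fixed point of f in [0, 1]. Setting s = f(s):
  1/20·s² + (1/30 − 1)·s + 11/12 = 0
  1/20·s² − (11/12 + 1/20)·s + 11/12 = 0
which factors as (s − 1)·(1/20·s − 11/12) = 0, giving roots s = 1 and s = (11/12)/(1/20) = 55/3. Since 55/3 ≥ 1, the smallest root in [0, 1] is s = 1.)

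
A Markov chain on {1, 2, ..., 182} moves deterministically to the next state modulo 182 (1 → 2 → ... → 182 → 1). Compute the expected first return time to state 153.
E[T_153 | X_0 = 153] = 182

The chain cycles deterministically, so starting at state 153 it returns in exactly 182 steps. Equivalently, the stationary distribution is uniform π_j = 1/182 for every state j, so by Kac's formula E[T_153] = 1/π_153 = 182.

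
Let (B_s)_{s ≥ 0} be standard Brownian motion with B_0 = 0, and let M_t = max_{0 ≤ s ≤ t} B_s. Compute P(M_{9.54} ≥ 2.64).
P(M_{9.54} ≥ 2.64) = 2·P(B_{9.54} ≥ 2.64) = 2(1 − Φ(2.64/√9.54)) ≈ 0.3927

By the reflection principle for Brownian motion, P(M_t ≥ a) = 2 · P(B_t ≥ a) for a ≥ 0. Since B_t ~ N(0, t), P(B_t ≥ 2.64) = 1 − Φ(2.64/√t) = 1 − Φ(2.64/√9.54) = 1 − Φ(0.8547). So
  P(M_{9.54} ≥ 2.64) = 2(1 − Φ(0.8547)) ≈ 0.3927.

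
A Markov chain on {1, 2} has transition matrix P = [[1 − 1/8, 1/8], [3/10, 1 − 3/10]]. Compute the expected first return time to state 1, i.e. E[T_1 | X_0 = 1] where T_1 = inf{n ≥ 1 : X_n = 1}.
E[T_1 | X_0 = 1] = 1/π_1 = 17/12

For an irreducible recurrent Markov chain with stationary distribution π, E[T_i | X_0 = i] = 1/π_i (Kac's formula). Here π_1 = (3/10)/(1/8 + 3/10) = (3/10)/(17/40) = 12/17, so E[T_1 | X_0 = 1] = 1/π_1 = (1/8 + 3/10)/(3/10) = (17/40)/(3/10) = 17/12.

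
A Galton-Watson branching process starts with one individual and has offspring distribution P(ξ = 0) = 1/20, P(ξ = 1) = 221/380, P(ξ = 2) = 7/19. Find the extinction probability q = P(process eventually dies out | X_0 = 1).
q = 19/140

The pgf is f(s) = 1/20 + 221/380·s + 7/19·s². The extinction probability q is the smallest fixed point of f in [0, 1]. Setting s = f(s):
  7/19·s² + (221/380 − 1)·s + 1/20 = 0
  7/19·s² − (1/20 + 7/19)·s + 1/20 = 0
which factors as (s − 1)·(7/19·s − 1/20) = 0, giving roots s = 1 and s = (1/20)/(7/19) = 19/140.
Mean offspring μ = 221/380 + 2·7/19 = 501/380 > 1 (supercritical), so q < 1. The extinction probability is the smaller root: q = (1/20)/(7/19) = 19/140.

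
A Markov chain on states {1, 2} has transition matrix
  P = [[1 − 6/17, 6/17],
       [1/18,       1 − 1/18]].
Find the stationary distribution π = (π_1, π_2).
π_1 = 17/125, π_2 = 108/125

Solve πP = π with π_1 + π_2 = 1. From πP = π: π_1 · (1 − 6/17) + π_2 · 1/18 = π_1 ⇒ π_2 · 1/18 = π_1 · 6/17 ⇒ π_2/π_1 = (6/17)/(1/18) = 108/17. Together with π_1 + π_2 = 1:
  π_1 = (1/18)/(6/17 + 1/18) = (1/18)/(125/306) = 17/125,
  π_2 = (6/17)/(6/17 + 1/18) = (6/17)/(125/306) = 108/125.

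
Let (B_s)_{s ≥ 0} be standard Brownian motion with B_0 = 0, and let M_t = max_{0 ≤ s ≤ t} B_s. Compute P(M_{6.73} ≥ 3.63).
P(M_{6.73} ≥ 3.63) = 2·P(B_{6.73} ≥ 3.63) = 2(1 − Φ(3.63/√6.73)) ≈ 0.1617

By the reflection principle for Brownian motion, P(M_t ≥ a) = 2 · P(B_t ≥ a) for a ≥ 0. Since B_t ~ N(0, t), P(B_t ≥ 3.63) = 1 − Φ(3.63/√t) = 1 − Φ(3.63/√6.73) = 1 − Φ(1.3993). So
  P(M_{6.73} ≥ 3.63) = 2(1 − Φ(1.3993)) ≈ 0.1617.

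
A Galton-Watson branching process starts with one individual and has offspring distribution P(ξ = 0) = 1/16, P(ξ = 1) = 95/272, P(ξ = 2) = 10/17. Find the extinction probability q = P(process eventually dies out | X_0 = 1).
q = 17/160

The pgf is f(s) = 1/16 + 95/272·s + 10/17·s². The extinction probability q is the smallest fixed point of f in [0, 1]. Setting s = f(s):
  10/17·s² + (95/272 − 1)·s + 1/16 = 0
  10/17·s² − (1/16 + 10/17)·s + 1/16 = 0
which factors as (s − 1)·(10/17·s − 1/16) = 0, giving roots s = 1 and s = (1/16)/(10/17) = 17/160.
Mean offspring μ = 95/272 + 2·10/17 = 415/272 > 1 (supercritical), so q < 1. The extinction probability is the smaller root: q = (1/16)/(10/17) = 17/160.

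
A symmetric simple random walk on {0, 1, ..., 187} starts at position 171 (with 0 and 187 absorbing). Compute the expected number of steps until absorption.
E[τ | X_0 = 171] = 2736

Let v_k = E[τ | X_0 = k]. Boundary: v_0 = v_187 = 0. Recurrence: v_k = 1 + (v_{k-1} + v_{k+1})/2 for 1 ≤ k ≤ 186. The particular solution to v_k − (v_{k-1} + v_{k+1})/2 = 1 is v_k = −k^2. Adding homogeneous solution A + B k and matching boundaries gives v_k = k (187 − k). Substituting k = 171: v_171 = 171 · 16 = 2736.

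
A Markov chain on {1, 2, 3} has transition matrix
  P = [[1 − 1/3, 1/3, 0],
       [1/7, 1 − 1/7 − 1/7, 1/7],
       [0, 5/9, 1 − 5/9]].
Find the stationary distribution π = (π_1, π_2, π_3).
π = (15/59, 35/59, 9/59)

This is a birth-death chain on three states, which satisfies detailed balance: π_1 · P_{12} = π_2 · P_{21} and π_2 · P_{23} = π_3 · P_{32}.
From π_1 · 1/3 = π_2 · 1/7: π_2/π_1 = (1/3)/(1/7) = 7/3.
From π_2 · 1/7 = π_3 · 5/9: π_3/π_2 = (1/7)/(5/9) = 9/35.
Take π_1 proportional to 1; then unnormalized π = (1, 7/3, 3/5). Normalize by dividing by the sum 59/15:
  π = (15/59, 35/59, 9/59).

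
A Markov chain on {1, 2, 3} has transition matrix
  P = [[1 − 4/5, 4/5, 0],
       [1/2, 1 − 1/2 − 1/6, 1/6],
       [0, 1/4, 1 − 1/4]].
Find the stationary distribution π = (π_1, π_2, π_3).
π = (3/11, 24/55, 16/55)

This is a birth-death chain on three states, which satisfies detailed balance: π_1 · P_{12} = π_2 · P_{21} and π_2 · P_{23} = π_3 · P_{32}.
From π_1 · 4/5 = π_2 · 1/2: π_2/π_1 = (4/5)/(1/2) = 8/5.
From π_2 · 1/6 = π_3 · 1/4: π_3/π_2 = (1/6)/(1/4) = 2/3.
Take π_1 proportional to 1; then unnormalized π = (1, 8/5, 16/15). Normalize by dividing by the sum 11/3:
  π = (3/11, 24/55, 16/55).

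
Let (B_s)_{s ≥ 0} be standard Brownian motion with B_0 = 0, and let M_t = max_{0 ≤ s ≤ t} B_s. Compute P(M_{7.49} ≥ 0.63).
P(M_{7.49} ≥ 0.63) = 2·P(B_{7.49} ≥ 0.63) = 2(1 − Φ(0.63/√7.49)) ≈ 0.8179

By the reflection principle for Brownian motion, P(M_t ≥ a) = 2 · P(B_t ≥ a) for a ≥ 0. Since B_t ~ N(0, t), P(B_t ≥ 0.63) = 1 − Φ(0.63/√t) = 1 − Φ(0.63/√7.49) = 1 − Φ(0.2302). So
  P(M_{7.49} ≥ 0.63) = 2(1 − Φ(0.2302)) ≈ 0.8179.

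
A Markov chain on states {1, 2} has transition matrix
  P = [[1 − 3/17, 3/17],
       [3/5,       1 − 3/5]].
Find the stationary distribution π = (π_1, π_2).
π_1 = 17/22, π_2 = 5/22

Solve πP = π with π_1 + π_2 = 1. From πP = π: π_1 · (1 − 3/17) + π_2 · 3/5 = π_1 ⇒ π_2 · 3/5 = π_1 · 3/17 ⇒ π_2/π_1 = (3/17)/(3/5) = 5/17. Together with π_1 + π_2 = 1:
  π_1 = (3/5)/(3/17 + 3/5) = (3/5)/(66/85) = 17/22,
  π_2 = (3/17)/(3/17 + 3/5) = (3/17)/(66/85) = 5/22.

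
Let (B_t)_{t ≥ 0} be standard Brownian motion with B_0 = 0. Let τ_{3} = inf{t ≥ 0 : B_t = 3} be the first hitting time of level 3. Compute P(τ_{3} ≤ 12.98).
P(τ_{3} ≤ 12.98) = 2(1 − Φ(3/√12.98)) = 2(1 − Φ(0.8327)) ≈ 0.4050

By the reflection principle for standard BM, P(τ_b ≤ t) = 2 · P(B_t ≥ b). Since B_t ~ N(0, t), P(B_t ≥ 3) = 1 − Φ(3/√t) = 1 − Φ(3/√12.98) = 1 − Φ(0.8327) ≈ 0.20251. Doubling: P(τ_{3} ≤ 12.98) ≈ 2 · 0.20251 = 0.40502 ≈ 0.4050.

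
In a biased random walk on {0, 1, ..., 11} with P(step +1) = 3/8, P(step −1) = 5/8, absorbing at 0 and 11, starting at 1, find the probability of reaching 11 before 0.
P(hit 11 before 0) = (1 − (5/3)^1) / (1 − (5/3)^11) = 59049/24325489

Let u_k denote P(reach 11 before 0 | start at k). Boundary: u_0 = 0, u_11 = 1. Recurrence: u_k = 3/8·u_{k+1} + 5/8·u_{k-1} for 1 ≤ k ≤ 10. Try u_k = A + B·r^k with r = q/p = (5/8)/(3/8) = 5/3. Substitution satisfies the recurrence; boundary conditions give:
  u_k = (1 − r^k) / (1 − r^N) = (1 − (5/3)^1) / (1 − (5/3)^11) = 59049/24325489.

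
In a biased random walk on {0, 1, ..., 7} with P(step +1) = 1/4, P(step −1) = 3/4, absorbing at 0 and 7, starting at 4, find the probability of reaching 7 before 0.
P(hit 7 before 0) = (1 − (3)^4) / (1 − (3)^7) = 40/1093

Let u_k denote P(reach 7 before 0 | start at k). Boundary: u_0 = 0, u_7 = 1. Recurrence: u_k = 1/4·u_{k+1} + 3/4·u_{k-1} for 1 ≤ k ≤ 6. Try u_k = A + B·r^k with r = q/p = (3/4)/(1/4) = 3. Substitution satisfies the recurrence; boundary conditions give:
  u_k = (1 − r^k) / (1 − r^N) = (1 − (3)^4) / (1 − (3)^7) = 40/1093.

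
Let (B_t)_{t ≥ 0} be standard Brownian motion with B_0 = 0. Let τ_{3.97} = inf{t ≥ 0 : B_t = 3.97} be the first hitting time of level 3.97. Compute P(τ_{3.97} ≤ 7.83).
P(τ_{3.97} ≤ 7.83) = 2(1 − Φ(3.97/√7.83)) = 2(1 − Φ(1.4188)) ≈ 0.1560

By the reflection principle for standard BM, P(τ_b ≤ t) = 2 · P(B_t ≥ b). Since B_t ~ N(0, t), P(B_t ≥ 3.97) = 1 − Φ(3.97/√t) = 1 − Φ(3.97/√7.83) = 1 − Φ(1.4188) ≈ 0.07798. Doubling: P(τ_{3.97} ≤ 7.83) ≈ 2 · 0.07798 = 0.15596 ≈ 0.1560.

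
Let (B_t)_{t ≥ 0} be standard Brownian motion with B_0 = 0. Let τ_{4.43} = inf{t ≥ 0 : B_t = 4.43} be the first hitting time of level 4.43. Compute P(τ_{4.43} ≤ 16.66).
P(τ_{4.43} ≤ 16.66) = 2(1 − Φ(4.43/√16.66)) = 2(1 − Φ(1.0853)) ≈ 0.2778

By the reflection principle for standard BM, P(τ_b ≤ t) = 2 · P(B_t ≥ b). Since B_t ~ N(0, t), P(B_t ≥ 4.43) = 1 − Φ(4.43/√t) = 1 − Φ(4.43/√16.66) = 1 − Φ(1.0853) ≈ 0.13889. Doubling: P(τ_{4.43} ≤ 16.66) ≈ 2 · 0.13889 = 0.27778 ≈ 0.2778.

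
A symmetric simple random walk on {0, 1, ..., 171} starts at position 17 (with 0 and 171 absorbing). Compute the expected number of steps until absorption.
E[τ | X_0 = 17] = 2618

Let v_k = E[τ | X_0 = k]. Boundary: v_0 = v_171 = 0. Recurrence: v_k = 1 + (v_{k-1} + v_{k+1})/2 for 1 ≤ k ≤ 170. The particular solution to v_k − (v_{k-1} + v_{k+1})/2 = 1 is v_k = −k^2. Adding homogeneous solution A + B k and matching boundaries gives v_k = k (171 − k). Substituting k = 17: v_17 = 17 · 154 = 2618.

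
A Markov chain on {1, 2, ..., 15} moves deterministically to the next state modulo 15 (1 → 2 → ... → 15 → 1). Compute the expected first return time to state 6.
E[T_6 | X_0 = 6] = 15

The chain cycles deterministically, so starting at state 6 it returns in exactly 15 steps. Equivalently, the stationary distribution is uniform π_j = 1/15 for every state j, so by Kac's formula E[T_6] = 1/π_6 = 15.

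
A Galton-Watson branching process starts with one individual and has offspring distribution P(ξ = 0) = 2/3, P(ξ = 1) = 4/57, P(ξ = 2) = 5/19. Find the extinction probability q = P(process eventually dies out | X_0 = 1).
q = 1

Mean offspring μ = 0·2/3 + 1·4/57 + 2·5/19 = 34/57 ≤ 1. For μ ≤ 1 with offspring not concentrated at 1, the Galton-Watson process goes extinct almost surely, so q = 1.
(Algebraic check: The pgf is f(s) = 2/3 + 4/57·s + 5/19·s². The extinction probability q is the smallest fixed point of f in [0, 1]. Setting s = f(s):
  5/19·s² + (4/57 − 1)·s + 2/3 = 0
  5/19·s² − (2/3 + 5/19)·s + 2/3 = 0
which factors as (s − 1)·(5/19·s − 2/3) = 0, giving roots s = 1 and s = (2/3)/(5/19) = 38/15. Since 38/15 ≥ 1, the smallest root in [0, 1] is s = 1.)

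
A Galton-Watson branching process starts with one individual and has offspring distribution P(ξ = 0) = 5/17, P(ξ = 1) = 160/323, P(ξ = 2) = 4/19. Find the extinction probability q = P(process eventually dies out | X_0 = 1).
q = 1

Mean offspring μ = 0·5/17 + 1·160/323 + 2·4/19 = 296/323 ≤ 1. For μ ≤ 1 with offspring not concentrated at 1, the Galton-Watson process goes extinct almost surely, so q = 1.
(Algebraic check: The pgf is f(s) = 5/17 + 160/323·s + 4/19·s². The extinction probability q is the smallest fixed point of f in [0, 1]. Setting s = f(s):
  4/19·s² + (160/323 − 1)·s + 5/17 = 0
  4/19·s² − (5/17 + 4/19)·s + 5/17 = 0
which factors as (s − 1)·(4/19·s − 5/17) = 0, giving roots s = 1 and s = (5/17)/(4/19) = 95/68. Since 95/68 ≥ 1, the smallest root in [0, 1] is s = 1.)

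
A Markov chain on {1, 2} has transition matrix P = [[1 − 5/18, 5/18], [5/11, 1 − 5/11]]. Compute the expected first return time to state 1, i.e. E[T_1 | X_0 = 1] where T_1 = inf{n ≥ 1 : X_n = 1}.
E[T_1 | X_0 = 1] = 1/π_1 = 29/18

For an irreducible recurrent Markov chain with stationary distribution π, E[T_i | X_0 = i] = 1/π_i (Kac's formula). Here π_1 = (5/11)/(5/18 + 5/11) = (5/11)/(145/198) = 18/29, so E[T_1 | X_0 = 1] = 1/π_1 = (5/18 + 5/11)/(5/11) = (145/198)/(5/11) = 29/18.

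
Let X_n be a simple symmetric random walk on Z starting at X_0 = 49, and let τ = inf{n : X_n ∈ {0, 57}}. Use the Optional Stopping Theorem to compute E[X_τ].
E[X_τ] = 49

X_n is a martingale and τ is a bounded-mean stopping time (indeed τ is finite a.s. with bounded expectation since the walk is in a bounded region). By the OST, E[X_τ] = E[X_0] = 49. Equivalently: E[X_τ] = 57 · P(hit 57 first) + 0 · P(hit 0 first) = 57 · (49/57) = 49.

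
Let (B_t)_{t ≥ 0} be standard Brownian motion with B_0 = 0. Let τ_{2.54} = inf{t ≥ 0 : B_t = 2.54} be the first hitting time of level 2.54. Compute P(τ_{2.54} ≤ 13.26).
P(τ_{2.54} ≤ 13.26) = 2(1 − Φ(2.54/√13.26)) = 2(1 − Φ(0.6975)) ≈ 0.4855

By the reflection principle for standard BM, P(τ_b ≤ t) = 2 · P(B_t ≥ b). Since B_t ~ N(0, t), P(B_t ≥ 2.54) = 1 − Φ(2.54/√t) = 1 − Φ(2.54/√13.26) = 1 − Φ(0.6975) ≈ 0.24274. Doubling: P(τ_{2.54} ≤ 13.26) ≈ 2 · 0.24274 = 0.48548 ≈ 0.4855.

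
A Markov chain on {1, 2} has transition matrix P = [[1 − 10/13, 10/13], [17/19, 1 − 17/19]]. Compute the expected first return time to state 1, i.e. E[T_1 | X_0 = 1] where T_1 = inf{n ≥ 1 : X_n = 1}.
E[T_1 | X_0 = 1] = 1/π_1 = 411/221

For an irreducible recurrent Markov chain with stationary distribution π, E[T_i | X_0 = i] = 1/π_i (Kac's formula). Here π_1 = (17/19)/(10/13 + 17/19) = (17/19)/(411/247) = 221/411, so E[T_1 | X_0 = 1] = 1/π_1 = (10/13 + 17/19)/(17/19) = (411/247)/(17/19) = 411/221.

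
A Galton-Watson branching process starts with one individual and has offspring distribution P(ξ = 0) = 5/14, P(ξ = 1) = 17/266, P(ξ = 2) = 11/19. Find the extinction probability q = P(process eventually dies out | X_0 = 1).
q = 95/154

The pgf is f(s) = 5/14 + 17/266·s + 11/19·s². The extinction probability q is the smallest fixed point of f in [0, 1]. Setting s = f(s):
  11/19·s² + (17/266 − 1)·s + 5/14 = 0
  11/19·s² − (5/14 + 11/19)·s + 5/14 = 0
which factors as (s − 1)·(11/19·s − 5/14) = 0, giving roots s = 1 and s = (5/14)/(11/19) = 95/154.
Mean offspring μ = 17/266 + 2·11/19 = 325/266 > 1 (supercritical), so q < 1. The extinction probability is the smaller root: q = (5/14)/(11/19) = 95/154.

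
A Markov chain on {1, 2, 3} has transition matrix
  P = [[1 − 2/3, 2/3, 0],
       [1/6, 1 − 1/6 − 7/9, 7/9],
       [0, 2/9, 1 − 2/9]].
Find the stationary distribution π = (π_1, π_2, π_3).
π = (1/19, 4/19, 14/19)

This is a birth-death chain on three states, which satisfies detailed balance: π_1 · P_{12} = π_2 · P_{21} and π_2 · P_{23} = π_3 · P_{32}.
From π_1 · 2/3 = π_2 · 1/6: π_2/π_1 = (2/3)/(1/6) = 4.
From π_2 · 7/9 = π_3 · 2/9: π_3/π_2 = (7/9)/(2/9) = 7/2.
Take π_1 proportional to 1; then unnormalized π = (1, 4, 14). Normalize by dividing by the sum 19:
  π = (1/19, 4/19, 14/19).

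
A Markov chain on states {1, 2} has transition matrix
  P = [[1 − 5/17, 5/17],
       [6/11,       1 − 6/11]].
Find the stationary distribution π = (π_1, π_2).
π_1 = 102/157, π_2 = 55/157

Solve πP = π with π_1 + π_2 = 1. From πP = π: π_1 · (1 − 5/17) + π_2 · 6/11 = π_1 ⇒ π_2 · 6/11 = π_1 · 5/17 ⇒ π_2/π_1 = (5/17)/(6/11) = 55/102. Together with π_1 + π_2 = 1:
  π_1 = (6/11)/(5/17 + 6/11) = (6/11)/(157/187) = 102/157,
  π_2 = (5/17)/(5/17 + 6/11) = (5/17)/(157/187) = 55/157.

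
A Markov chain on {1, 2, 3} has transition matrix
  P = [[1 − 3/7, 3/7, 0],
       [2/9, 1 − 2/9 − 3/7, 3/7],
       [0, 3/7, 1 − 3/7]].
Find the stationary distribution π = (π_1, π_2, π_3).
π = (7/34, 27/68, 27/68)

This is a birth-death chain on three states, which satisfies detailed balance: π_1 · P_{12} = π_2 · P_{21} and π_2 · P_{23} = π_3 · P_{32}.
From π_1 · 3/7 = π_2 · 2/9: π_2/π_1 = (3/7)/(2/9) = 27/14.
From π_2 · 3/7 = π_3 · 3/7: π_3/π_2 = (3/7)/(3/7) = 1.
Take π_1 proportional to 1; then unnormalized π = (1, 27/14, 27/14). Normalize by dividing by the sum 34/7:
  π = (7/34, 27/68, 27/68).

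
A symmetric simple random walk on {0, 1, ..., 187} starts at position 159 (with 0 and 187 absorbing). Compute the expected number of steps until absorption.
E[τ | X_0 = 159] = 4452

Let v_k = E[τ | X_0 = k]. Boundary: v_0 = v_187 = 0. Recurrence: v_k = 1 + (v_{k-1} + v_{k+1})/2 for 1 ≤ k ≤ 186. The particular solution to v_k − (v_{k-1} + v_{k+1})/2 = 1 is v_k = −k^2. Adding homogeneous solution A + B k and matching boundaries gives v_k = k (187 − k). Substituting k = 159: v_159 = 159 · 28 = 4452.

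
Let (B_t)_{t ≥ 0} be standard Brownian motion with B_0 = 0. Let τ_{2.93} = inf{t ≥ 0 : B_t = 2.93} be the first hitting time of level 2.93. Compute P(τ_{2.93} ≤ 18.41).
P(τ_{2.93} ≤ 18.41) = 2(1 − Φ(2.93/√18.41)) = 2(1 − Φ(0.6829)) ≈ 0.4947

By the reflection principle for standard BM, P(τ_b ≤ t) = 2 · P(B_t ≥ b). Since B_t ~ N(0, t), P(B_t ≥ 2.93) = 1 − Φ(2.93/√t) = 1 − Φ(2.93/√18.41) = 1 − Φ(0.6829) ≈ 0.24734. Doubling: P(τ_{2.93} ≤ 18.41) ≈ 2 · 0.24734 = 0.49468 ≈ 0.4947.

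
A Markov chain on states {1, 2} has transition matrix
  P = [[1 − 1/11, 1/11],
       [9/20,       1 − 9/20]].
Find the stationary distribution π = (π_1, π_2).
π_1 = 99/119, π_2 = 20/119

Solve πP = π with π_1 + π_2 = 1. From πP = π: π_1 · (1 − 1/11) + π_2 · 9/20 = π_1 ⇒ π_2 · 9/20 = π_1 · 1/11 ⇒ π_2/π_1 = (1/11)/(9/20) = 20/99. Together with π_1 + π_2 = 1:
  π_1 = (9/20)/(1/11 + 9/20) = (9/20)/(119/220) = 99/119,
  π_2 = (1/11)/(1/11 + 9/20) = (1/11)/(119/220) = 20/119.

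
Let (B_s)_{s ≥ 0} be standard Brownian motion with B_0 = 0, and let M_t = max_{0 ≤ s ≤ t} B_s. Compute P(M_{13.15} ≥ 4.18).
P(M_{13.15} ≥ 4.18) = 2·P(B_{13.15} ≥ 4.18) = 2(1 − Φ(4.18/√13.15)) ≈ 0.2490

By the reflection principle for Brownian motion, P(M_t ≥ a) = 2 · P(B_t ≥ a) for a ≥ 0. Since B_t ~ N(0, t), P(B_t ≥ 4.18) = 1 − Φ(4.18/√t) = 1 − Φ(4.18/√13.15) = 1 − Φ(1.1527). So
  P(M_{13.15} ≥ 4.18) = 2(1 − Φ(1.1527)) ≈ 0.2490.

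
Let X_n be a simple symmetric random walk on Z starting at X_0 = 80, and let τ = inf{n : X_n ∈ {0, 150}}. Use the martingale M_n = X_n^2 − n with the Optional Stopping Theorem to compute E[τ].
E[τ] = 5600

M_n = X_n^2 − n is a martingale (since E[X_{n+1}^2 | F_n] = X_n^2 + 1). By OST (τ has finite mean in a bounded region), E[M_τ] = E[M_0] = X_0^2 − 0 = 80^2 = 6400. Also E[M_τ] = E[X_τ^2] − E[τ]. The walk exits at 0 or 150, with P(hit 150 first) = 80/150, so E[X_τ^2] = 150^2 · 80/150 + 0 = 12000. Thus E[τ] = E[X_τ^2] − E[M_τ] = 12000 − 6400 = 5600 = 80(150 − 80) = 5600.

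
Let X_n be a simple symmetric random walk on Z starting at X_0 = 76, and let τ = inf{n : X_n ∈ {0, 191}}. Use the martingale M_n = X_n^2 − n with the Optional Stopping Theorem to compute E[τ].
E[τ] = 8740

M_n = X_n^2 − n is a martingale (since E[X_{n+1}^2 | F_n] = X_n^2 + 1). By OST (τ has finite mean in a bounded region), E[M_τ] = E[M_0] = X_0^2 − 0 = 76^2 = 5776. Also E[M_τ] = E[X_τ^2] − E[τ]. The walk exits at 0 or 191, with P(hit 191 first) = 76/191, so E[X_τ^2] = 191^2 · 76/191 + 0 = 14516. Thus E[τ] = E[X_τ^2] − E[M_τ] = 14516 − 5776 = 8740 = 76(191 − 76) = 8740.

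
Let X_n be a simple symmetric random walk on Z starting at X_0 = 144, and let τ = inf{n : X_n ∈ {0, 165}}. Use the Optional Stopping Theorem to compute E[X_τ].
E[X_τ] = 144

X_n is a martingale and τ is a bounded-mean stopping time (indeed τ is finite a.s. with bounded expectation since the walk is in a bounded region). By the OST, E[X_τ] = E[X_0] = 144. Equivalently: E[X_τ] = 165 · P(hit 165 first) + 0 · P(hit 0 first) = 165 · (144/165) = 144.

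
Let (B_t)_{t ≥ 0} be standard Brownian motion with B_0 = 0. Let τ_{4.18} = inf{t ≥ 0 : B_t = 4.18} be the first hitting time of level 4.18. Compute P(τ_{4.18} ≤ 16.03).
P(τ_{4.18} ≤ 16.03) = 2(1 − Φ(4.18/√16.03)) = 2(1 − Φ(1.0440)) ≈ 0.2965

By the reflection principle for standard BM, P(τ_b ≤ t) = 2 · P(B_t ≥ b). Since B_t ~ N(0, t), P(B_t ≥ 4.18) = 1 − Φ(4.18/√t) = 1 − Φ(4.18/√16.03) = 1 − Φ(1.0440) ≈ 0.14824. Doubling: P(τ_{4.18} ≤ 16.03) ≈ 2 · 0.14824 = 0.29648 ≈ 0.2965.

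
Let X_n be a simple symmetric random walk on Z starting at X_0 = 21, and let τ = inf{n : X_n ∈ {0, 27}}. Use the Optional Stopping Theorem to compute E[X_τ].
E[X_τ] = 21

X_n is a martingale and τ is a bounded-mean stopping time (indeed τ is finite a.s. with bounded expectation since the walk is in a bounded region). By the OST, E[X_τ] = E[X_0] = 21. Equivalently: E[X_τ] = 27 · P(hit 27 first) + 0 · P(hit 0 first) = 27 · (21/27) = 21.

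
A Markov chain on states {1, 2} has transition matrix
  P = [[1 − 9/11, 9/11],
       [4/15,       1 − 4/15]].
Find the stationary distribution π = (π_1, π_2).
π_1 = 44/179, π_2 = 135/179

Solve πP = π with π_1 + π_2 = 1. From πP = π: π_1 · (1 − 9/11) + π_2 · 4/15 = π_1 ⇒ π_2 · 4/15 = π_1 · 9/11 ⇒ π_2/π_1 = (9/11)/(4/15) = 135/44. Together with π_1 + π_2 = 1:
  π_1 = (4/15)/(9/11 + 4/15) = (4/15)/(179/165) = 44/179,
  π_2 = (9/11)/(9/11 + 4/15) = (9/11)/(179/165) = 135/179.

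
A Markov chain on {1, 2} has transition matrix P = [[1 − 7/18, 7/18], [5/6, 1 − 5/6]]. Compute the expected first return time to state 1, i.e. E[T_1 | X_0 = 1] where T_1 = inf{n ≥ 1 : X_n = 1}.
E[T_1 | X_0 = 1] = 1/π_1 = 22/15

For an irreducible recurrent Markov chain with stationary distribution π, E[T_i | X_0 = i] = 1/π_i (Kac's formula). Here π_1 = (5/6)/(7/18 + 5/6) = (5/6)/(11/9) = 15/22, so E[T_1 | X_0 = 1] = 1/π_1 = (7/18 + 5/6)/(5/6) = (11/9)/(5/6) = 22/15.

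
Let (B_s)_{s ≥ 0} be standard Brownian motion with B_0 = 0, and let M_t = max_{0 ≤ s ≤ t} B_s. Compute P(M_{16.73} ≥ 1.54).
P(M_{16.73} ≥ 1.54) = 2·P(B_{16.73} ≥ 1.54) = 2(1 − Φ(1.54/√16.73)) ≈ 0.7065

By the reflection principle for Brownian motion, P(M_t ≥ a) = 2 · P(B_t ≥ a) for a ≥ 0. Since B_t ~ N(0, t), P(B_t ≥ 1.54) = 1 − Φ(1.54/√t) = 1 − Φ(1.54/√16.73) = 1 − Φ(0.3765). So
  P(M_{16.73} ≥ 1.54) = 2(1 − Φ(0.3765)) ≈ 0.7065.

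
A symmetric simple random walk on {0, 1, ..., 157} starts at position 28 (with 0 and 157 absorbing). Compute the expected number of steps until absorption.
E[τ | X_0 = 28] = 3612

Let v_k = E[τ | X_0 = k]. Boundary: v_0 = v_157 = 0. Recurrence: v_k = 1 + (v_{k-1} + v_{k+1})/2 for 1 ≤ k ≤ 156. The particular solution to v_k − (v_{k-1} + v_{k+1})/2 = 1 is v_k = −k^2. Adding homogeneous solution A + B k and matching boundaries gives v_k = k (157 − k). Substituting k = 28: v_28 = 28 · 129 = 3612.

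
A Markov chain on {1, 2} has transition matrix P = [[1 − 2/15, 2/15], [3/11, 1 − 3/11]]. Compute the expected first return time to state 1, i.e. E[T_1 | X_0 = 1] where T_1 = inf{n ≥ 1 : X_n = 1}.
E[T_1 | X_0 = 1] = 1/π_1 = 67/45

For an irreducible recurrent Markov chain with stationary distribution π, E[T_i | X_0 = i] = 1/π_i (Kac's formula). Here π_1 = (3/11)/(2/15 + 3/11) = (3/11)/(67/165) = 45/67, so E[T_1 | X_0 = 1] = 1/π_1 = (2/15 + 3/11)/(3/11) = (67/165)/(3/11) = 67/45.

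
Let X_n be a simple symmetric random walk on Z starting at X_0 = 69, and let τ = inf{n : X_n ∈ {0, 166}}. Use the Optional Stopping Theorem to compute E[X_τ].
E[X_τ] = 69

X_n is a martingale and τ is a bounded-mean stopping time (indeed τ is finite a.s. with bounded expectation since the walk is in a bounded region). By the OST, E[X_τ] = E[X_0] = 69. Equivalently: E[X_τ] = 166 · P(hit 166 first) + 0 · P(hit 0 first) = 166 · (69/166) = 69.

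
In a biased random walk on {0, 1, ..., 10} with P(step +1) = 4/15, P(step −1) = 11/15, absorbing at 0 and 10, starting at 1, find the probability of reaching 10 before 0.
P(hit 10 before 0) = (1 − (11/4)^1) / (1 − (11/4)^10) = 262144/3705196575

Let u_k denote P(reach 10 before 0 | start at k). Boundary: u_0 = 0, u_10 = 1. Recurrence: u_k = 4/15·u_{k+1} + 11/15·u_{k-1} for 1 ≤ k ≤ 9. Try u_k = A + B·r^k with r = q/p = (11/15)/(4/15) = 11/4. Substitution satisfies the recurrence; boundary conditions give:
  u_k = (1 − r^k) / (1 − r^N) = (1 − (11/4)^1) / (1 − (11/4)^10) = 262144/3705196575.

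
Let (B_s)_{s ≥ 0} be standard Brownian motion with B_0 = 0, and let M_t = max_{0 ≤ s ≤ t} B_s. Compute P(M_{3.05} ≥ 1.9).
P(M_{3.05} ≥ 1.9) = 2·P(B_{3.05} ≥ 1.9) = 2(1 − Φ(1.9/√3.05)) ≈ 0.2766

By the reflection principle for Brownian motion, P(M_t ≥ a) = 2 · P(B_t ≥ a) for a ≥ 0. Since B_t ~ N(0, t), P(B_t ≥ 1.9) = 1 − Φ(1.9/√t) = 1 − Φ(1.9/√3.05) = 1 − Φ(1.0879). So
  P(M_{3.05} ≥ 1.9) = 2(1 − Φ(1.0879)) ≈ 0.2766.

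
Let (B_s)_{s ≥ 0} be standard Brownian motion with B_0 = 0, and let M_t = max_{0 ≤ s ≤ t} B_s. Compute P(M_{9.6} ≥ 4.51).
P(M_{9.6} ≥ 4.51) = 2·P(B_{9.6} ≥ 4.51) = 2(1 − Φ(4.51/√9.6)) ≈ 0.1455

By the reflection principle for Brownian motion, P(M_t ≥ a) = 2 · P(B_t ≥ a) for a ≥ 0. Since B_t ~ N(0, t), P(B_t ≥ 4.51) = 1 − Φ(4.51/√t) = 1 − Φ(4.51/√9.6) = 1 − Φ(1.4556). So
  P(M_{9.6} ≥ 4.51) = 2(1 − Φ(1.4556)) ≈ 0.1455.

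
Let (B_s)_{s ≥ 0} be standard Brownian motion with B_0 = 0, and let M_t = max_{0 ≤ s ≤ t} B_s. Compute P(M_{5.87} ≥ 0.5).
P(M_{5.87} ≥ 0.5) = 2·P(B_{5.87} ≥ 0.5) = 2(1 − Φ(0.5/√5.87)) ≈ 0.8365

By the reflection principle for Brownian motion, P(M_t ≥ a) = 2 · P(B_t ≥ a) for a ≥ 0. Since B_t ~ N(0, t), P(B_t ≥ 0.5) = 1 − Φ(0.5/√t) = 1 − Φ(0.5/√5.87) = 1 − Φ(0.2064). So
  P(M_{5.87} ≥ 0.5) = 2(1 − Φ(0.2064)) ≈ 0.8365.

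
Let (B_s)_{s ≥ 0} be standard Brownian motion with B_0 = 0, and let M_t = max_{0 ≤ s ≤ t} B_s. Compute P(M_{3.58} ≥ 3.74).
P(M_{3.58} ≥ 3.74) = 2·P(B_{3.58} ≥ 3.74) = 2(1 − Φ(3.74/√3.58)) ≈ 0.0481

By the reflection principle for Brownian motion, P(M_t ≥ a) = 2 · P(B_t ≥ a) for a ≥ 0. Since B_t ~ N(0, t), P(B_t ≥ 3.74) = 1 − Φ(3.74/√t) = 1 − Φ(3.74/√3.58) = 1 − Φ(1.9767). So
  P(M_{3.58} ≥ 3.74) = 2(1 − Φ(1.9767)) ≈ 0.0481.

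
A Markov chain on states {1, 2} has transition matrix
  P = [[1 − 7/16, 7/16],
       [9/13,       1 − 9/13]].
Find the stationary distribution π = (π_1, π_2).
π_1 = 144/235, π_2 = 91/235

Solve πP = π with π_1 + π_2 = 1. From πP = π: π_1 · (1 − 7/16) + π_2 · 9/13 = π_1 ⇒ π_2 · 9/13 = π_1 · 7/16 ⇒ π_2/π_1 = (7/16)/(9/13) = 91/144. Together with π_1 + π_2 = 1:
  π_1 = (9/13)/(7/16 + 9/13) = (9/13)/(235/208) = 144/235,
  π_2 = (7/16)/(7/16 + 9/13) = (7/16)/(235/208) = 91/235.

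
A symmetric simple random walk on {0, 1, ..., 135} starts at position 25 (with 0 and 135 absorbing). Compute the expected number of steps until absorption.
E[τ | X_0 = 25] = 2750

Let v_k = E[τ | X_0 = k]. Boundary: v_0 = v_135 = 0. Recurrence: v_k = 1 + (v_{k-1} + v_{k+1})/2 for 1 ≤ k ≤ 134. The particular solution to v_k − (v_{k-1} + v_{k+1})/2 = 1 is v_k = −k^2. Adding homogeneous solution A + B k and matching boundaries gives v_k = k (135 − k). Substituting k = 25: v_25 = 25 · 110 = 2750.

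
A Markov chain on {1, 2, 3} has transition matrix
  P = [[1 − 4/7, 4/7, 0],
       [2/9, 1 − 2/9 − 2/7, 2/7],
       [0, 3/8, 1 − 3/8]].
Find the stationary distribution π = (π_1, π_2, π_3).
π = (49/271, 126/271, 96/271)

This is a birth-death chain on three states, which satisfies detailed balance: π_1 · P_{12} = π_2 · P_{21} and π_2 · P_{23} = π_3 · P_{32}.
From π_1 · 4/7 = π_2 · 2/9: π_2/π_1 = (4/7)/(2/9) = 18/7.
From π_2 · 2/7 = π_3 · 3/8: π_3/π_2 = (2/7)/(3/8) = 16/21.
Take π_1 proportional to 1; then unnormalized π = (1, 18/7, 96/49). Normalize by dividing by the sum 271/49:
  π = (49/271, 126/271, 96/271).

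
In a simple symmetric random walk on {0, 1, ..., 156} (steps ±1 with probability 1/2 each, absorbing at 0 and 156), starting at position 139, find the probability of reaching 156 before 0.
P(hit 156 before 0) = 139/156

Let u_k = P(hit 156 before 0 | start at k). Then u_0 = 0, u_156 = 1, and u_k = u_{k-1}/2 + u_{k+1}/2 for 1 ≤ k ≤ 155. This harmonic recurrence is solved by u_k = k/156, giving u_139 = 139/156.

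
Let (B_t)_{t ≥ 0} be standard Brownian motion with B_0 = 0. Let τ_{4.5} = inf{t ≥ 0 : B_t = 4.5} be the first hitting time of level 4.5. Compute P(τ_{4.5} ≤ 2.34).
P(τ_{4.5} ≤ 2.34) = 2(1 − Φ(4.5/√2.34)) = 2(1 − Φ(2.9417)) ≈ 0.0033

By the reflection principle for standard BM, P(τ_b ≤ t) = 2 · P(B_t ≥ b). Since B_t ~ N(0, t), P(B_t ≥ 4.5) = 1 − Φ(4.5/√t) = 1 − Φ(4.5/√2.34) = 1 − Φ(2.9417) ≈ 0.00163. Doubling: P(τ_{4.5} ≤ 2.34) ≈ 2 · 0.00163 = 0.00326 ≈ 0.0033.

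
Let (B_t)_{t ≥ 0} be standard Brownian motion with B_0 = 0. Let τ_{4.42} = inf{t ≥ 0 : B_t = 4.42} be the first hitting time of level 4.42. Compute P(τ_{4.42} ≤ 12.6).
P(τ_{4.42} ≤ 12.6) = 2(1 − Φ(4.42/√12.6)) = 2(1 − Φ(1.2452)) ≈ 0.2131

By the reflection principle for standard BM, P(τ_b ≤ t) = 2 · P(B_t ≥ b). Since B_t ~ N(0, t), P(B_t ≥ 4.42) = 1 − Φ(4.42/√t) = 1 − Φ(4.42/√12.6) = 1 − Φ(1.2452) ≈ 0.10653. Doubling: P(τ_{4.42} ≤ 12.6) ≈ 2 · 0.10653 = 0.21306 ≈ 0.2131.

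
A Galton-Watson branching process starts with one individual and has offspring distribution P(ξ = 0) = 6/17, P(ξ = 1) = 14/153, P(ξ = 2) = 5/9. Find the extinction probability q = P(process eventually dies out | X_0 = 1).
q = 54/85

The pgf is f(s) = 6/17 + 14/153·s + 5/9·s². The extinction probability q is the smallest fixed point of f in [0, 1]. Setting s = f(s):
  5/9·s² + (14/153 − 1)·s + 6/17 = 0
  5/9·s² − (6/17 + 5/9)·s + 6/17 = 0
which factors as (s − 1)·(5/9·s − 6/17) = 0, giving roots s = 1 and s = (6/17)/(5/9) = 54/85.
Mean offspring μ = 14/153 + 2·5/9 = 184/153 > 1 (supercritical), so q < 1. The extinction probability is the smaller root: q = (6/17)/(5/9) = 54/85.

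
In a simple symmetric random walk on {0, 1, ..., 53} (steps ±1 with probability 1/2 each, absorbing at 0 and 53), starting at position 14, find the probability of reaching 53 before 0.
P(hit 53 before 0) = 14/53

Let u_k = P(hit 53 before 0 | start at k). Then u_0 = 0, u_53 = 1, and u_k = u_{k-1}/2 + u_{k+1}/2 for 1 ≤ k ≤ 52. This harmonic recurrence is solved by u_k = k/53, giving u_14 = 14/53.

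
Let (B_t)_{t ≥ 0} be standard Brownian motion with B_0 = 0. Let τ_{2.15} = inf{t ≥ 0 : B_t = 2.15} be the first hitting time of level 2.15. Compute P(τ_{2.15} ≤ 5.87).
P(τ_{2.15} ≤ 5.87) = 2(1 − Φ(2.15/√5.87)) = 2(1 − Φ(0.8874)) ≈ 0.3749

By the reflection principle for standard BM, P(τ_b ≤ t) = 2 · P(B_t ≥ b). Since B_t ~ N(0, t), P(B_t ≥ 2.15) = 1 − Φ(2.15/√t) = 1 − Φ(2.15/√5.87) = 1 − Φ(0.8874) ≈ 0.18743. Doubling: P(τ_{2.15} ≤ 5.87) ≈ 2 · 0.18743 = 0.37486 ≈ 0.3749.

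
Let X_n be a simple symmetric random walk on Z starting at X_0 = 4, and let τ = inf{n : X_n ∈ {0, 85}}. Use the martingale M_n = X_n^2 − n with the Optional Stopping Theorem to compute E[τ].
E[τ] = 324

M_n = X_n^2 − n is a martingale (since E[X_{n+1}^2 | F_n] = X_n^2 + 1). By OST (τ has finite mean in a bounded region), E[M_τ] = E[M_0] = X_0^2 − 0 = 4^2 = 16. Also E[M_τ] = E[X_τ^2] − E[τ]. The walk exits at 0 or 85, with P(hit 85 first) = 4/85, so E[X_τ^2] = 85^2 · 4/85 + 0 = 340. Thus E[τ] = E[X_τ^2] − E[M_τ] = 340 − 16 = 324 = 4(85 − 4) = 324.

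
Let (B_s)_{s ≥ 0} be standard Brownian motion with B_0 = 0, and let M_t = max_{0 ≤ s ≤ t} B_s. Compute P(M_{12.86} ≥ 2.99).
P(M_{12.86} ≥ 2.99) = 2·P(B_{12.86} ≥ 2.99) = 2(1 − Φ(2.99/√12.86)) ≈ 0.4044

By the reflection principle for Brownian motion, P(M_t ≥ a) = 2 · P(B_t ≥ a) for a ≥ 0. Since B_t ~ N(0, t), P(B_t ≥ 2.99) = 1 − Φ(2.99/√t) = 1 − Φ(2.99/√12.86) = 1 − Φ(0.8338). So
  P(M_{12.86} ≥ 2.99) = 2(1 − Φ(0.8338)) ≈ 0.4044.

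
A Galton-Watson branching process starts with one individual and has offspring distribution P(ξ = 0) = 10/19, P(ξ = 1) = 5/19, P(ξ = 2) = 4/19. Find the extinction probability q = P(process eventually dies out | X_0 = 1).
q = 1

Mean offspring μ = 0·10/19 + 1·5/19 + 2·4/19 = 13/19 ≤ 1. For μ ≤ 1 with offspring not concentrated at 1, the Galton-Watson process goes extinct almost surely, so q = 1.
(Algebraic check: The pgf is f(s) = 10/19 + 5/19·s + 4/19·s². The extinction probability q is the smallest fixed point of f in [0, 1]. Setting s = f(s):
  4/19·s² + (5/19 − 1)·s + 10/19 = 0
  4/19·s² − (10/19 + 4/19)·s + 10/19 = 0
which factors as (s − 1)·(4/19·s − 10/19) = 0, giving roots s = 1 and s = (10/19)/(4/19) = 5/2. Since 5/2 ≥ 1, the smallest root in [0, 1] is s = 1.)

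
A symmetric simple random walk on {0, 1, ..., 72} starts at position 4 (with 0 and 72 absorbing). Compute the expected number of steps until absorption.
E[τ | X_0 = 4] = 272

Let v_k = E[τ | X_0 = k]. Boundary: v_0 = v_72 = 0. Recurrence: v_k = 1 + (v_{k-1} + v_{k+1})/2 for 1 ≤ k ≤ 71. The particular solution to v_k − (v_{k-1} + v_{k+1})/2 = 1 is v_k = −k^2. Adding homogeneous solution A + B k and matching boundaries gives v_k = k (72 − k). Substituting k = 4: v_4 = 4 · 68 = 272.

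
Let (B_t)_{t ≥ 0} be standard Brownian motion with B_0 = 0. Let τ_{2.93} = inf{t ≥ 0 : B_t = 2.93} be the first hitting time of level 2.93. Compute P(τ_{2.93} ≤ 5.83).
P(τ_{2.93} ≤ 5.83) = 2(1 − Φ(2.93/√5.83)) = 2(1 − Φ(1.2135)) ≈ 0.2249

By the reflection principle for standard BM, P(τ_b ≤ t) = 2 · P(B_t ≥ b). Since B_t ~ N(0, t), P(B_t ≥ 2.93) = 1 − Φ(2.93/√t) = 1 − Φ(2.93/√5.83) = 1 − Φ(1.2135) ≈ 0.11247. Doubling: P(τ_{2.93} ≤ 5.83) ≈ 2 · 0.11247 = 0.22494 ≈ 0.2249.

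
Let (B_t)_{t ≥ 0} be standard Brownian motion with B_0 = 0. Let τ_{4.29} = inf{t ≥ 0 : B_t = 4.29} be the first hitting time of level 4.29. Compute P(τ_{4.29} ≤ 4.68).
P(τ_{4.29} ≤ 4.68) = 2(1 − Φ(4.29/√4.68)) = 2(1 − Φ(1.9831)) ≈ 0.0474

By the reflection principle for standard BM, P(τ_b ≤ t) = 2 · P(B_t ≥ b). Since B_t ~ N(0, t), P(B_t ≥ 4.29) = 1 − Φ(4.29/√t) = 1 − Φ(4.29/√4.68) = 1 − Φ(1.9831) ≈ 0.02368. Doubling: P(τ_{4.29} ≤ 4.68) ≈ 2 · 0.02368 = 0.04736 ≈ 0.0474.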